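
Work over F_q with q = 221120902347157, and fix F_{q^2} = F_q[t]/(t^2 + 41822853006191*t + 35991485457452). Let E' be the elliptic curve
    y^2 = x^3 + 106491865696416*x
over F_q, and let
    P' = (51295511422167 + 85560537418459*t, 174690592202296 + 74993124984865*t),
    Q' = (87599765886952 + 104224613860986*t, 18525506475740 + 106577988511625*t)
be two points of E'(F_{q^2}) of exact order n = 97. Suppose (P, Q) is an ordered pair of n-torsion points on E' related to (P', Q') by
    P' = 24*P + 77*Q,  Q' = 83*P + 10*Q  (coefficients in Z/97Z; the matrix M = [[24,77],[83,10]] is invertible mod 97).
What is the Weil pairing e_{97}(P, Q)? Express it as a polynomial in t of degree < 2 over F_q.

Under M = [[24,77],[83,10]] in GL_2(Z/97), e_{97}(P',Q') = e_{97}(P,Q)^(24*10-77*83 mod 97).
So e_{97}(P,Q) = e_{97}(P',Q')^{80}, since 57*80 = 1 mod 97.
Double-and-add over 1100001: 7-1 doublings, 3-1 additions; each step l_{T,T}/v_{2T} or l_{T,P'}/v at Q'+S for random S.
Result: e(P',Q') = 171560368800689 + 79023606781238*t.
(171560368800689 + 79023606781238*t)^{80} mod (221120902347157,f) = 11274290703528 + 139305919391312*t.

11274290703528 + 139305919391312*t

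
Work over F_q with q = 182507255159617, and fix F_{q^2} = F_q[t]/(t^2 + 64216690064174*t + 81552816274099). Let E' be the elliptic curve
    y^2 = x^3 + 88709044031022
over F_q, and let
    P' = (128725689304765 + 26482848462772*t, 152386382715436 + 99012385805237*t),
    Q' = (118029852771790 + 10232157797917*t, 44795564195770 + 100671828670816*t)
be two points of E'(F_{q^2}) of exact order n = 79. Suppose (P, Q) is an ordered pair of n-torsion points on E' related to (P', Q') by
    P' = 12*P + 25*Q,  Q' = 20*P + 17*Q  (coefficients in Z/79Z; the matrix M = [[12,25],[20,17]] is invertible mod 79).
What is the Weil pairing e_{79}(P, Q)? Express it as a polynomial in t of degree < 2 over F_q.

e_{79}(aP+bQ,cP+dQ) = e_{79}(P,Q)^(ad-bc); with (a,b,c,d)=(12,25,20,17) this gives the det-79 law.
det(M) mod 79 = 20; its inverse in (Z/79)^* is 4 (check: 20*4 mod 79 = 1).
Build f_{79,P'} and f_{79,Q'} via the 7-bit ladder of 79=1001111_2; evaluate at shifted divisors; quotient in F_{182507255159617^2}.
Result: e(P',Q') = 62761457064339 + 106481507043986*t.
e_{79}(P,Q) = (62761457064339 + 106481507043986*t)^{4} = 2568764925896 + 41161213648180*t.

2568764925896 + 41161213648180*t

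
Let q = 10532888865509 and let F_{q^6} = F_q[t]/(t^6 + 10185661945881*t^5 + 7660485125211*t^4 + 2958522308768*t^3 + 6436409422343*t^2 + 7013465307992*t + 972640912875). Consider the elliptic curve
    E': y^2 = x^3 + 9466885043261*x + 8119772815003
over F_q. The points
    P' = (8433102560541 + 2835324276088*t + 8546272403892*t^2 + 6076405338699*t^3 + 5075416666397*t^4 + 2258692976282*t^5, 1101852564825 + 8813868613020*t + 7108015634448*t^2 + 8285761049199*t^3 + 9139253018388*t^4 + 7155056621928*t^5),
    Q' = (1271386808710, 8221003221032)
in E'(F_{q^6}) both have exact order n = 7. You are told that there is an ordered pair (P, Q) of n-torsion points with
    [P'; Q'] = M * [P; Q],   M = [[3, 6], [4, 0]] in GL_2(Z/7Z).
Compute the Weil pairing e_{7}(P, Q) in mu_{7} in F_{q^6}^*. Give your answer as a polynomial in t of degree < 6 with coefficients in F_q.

4741067625376 + 9531614013932*t + 5582234254385*t^2 + 85587783219*t^3 + 4744274741659*t^4 + 9370707986030*t^5

Under M = [[3,6],[4,0]] in GL_2(Z/7), e_{7}(P',Q') = e_{7}(P,Q)^(3*0-6*4 mod 7).
So e_{7}(P,Q) = e_{7}(P',Q')^{2}, since 4*2 = 1 mod 7.
Run Miller on y^2=x^3+9466885043261*x+8119772815003 over F_{10532888865509}: ladder 111 (3 bits); e = f_P(D_Q)/f_Q(D_P).
Miller gives e_{7}(P',Q') = 4141672396170 + 6622107553511*t + 4325646044883*t^2 + 5538355978084*t^3 + 1244814472297*t^4 + 162742652*t^5 in F_{10532888865509^6}.
Hence e(P,Q) = 4741067625376 + 9531614013932*t + 5582234254385*t^2 + 85587783219*t^3 + 4744274741659*t^4 + 9370707986030*t^5 in F_{10532888865509^6}^*.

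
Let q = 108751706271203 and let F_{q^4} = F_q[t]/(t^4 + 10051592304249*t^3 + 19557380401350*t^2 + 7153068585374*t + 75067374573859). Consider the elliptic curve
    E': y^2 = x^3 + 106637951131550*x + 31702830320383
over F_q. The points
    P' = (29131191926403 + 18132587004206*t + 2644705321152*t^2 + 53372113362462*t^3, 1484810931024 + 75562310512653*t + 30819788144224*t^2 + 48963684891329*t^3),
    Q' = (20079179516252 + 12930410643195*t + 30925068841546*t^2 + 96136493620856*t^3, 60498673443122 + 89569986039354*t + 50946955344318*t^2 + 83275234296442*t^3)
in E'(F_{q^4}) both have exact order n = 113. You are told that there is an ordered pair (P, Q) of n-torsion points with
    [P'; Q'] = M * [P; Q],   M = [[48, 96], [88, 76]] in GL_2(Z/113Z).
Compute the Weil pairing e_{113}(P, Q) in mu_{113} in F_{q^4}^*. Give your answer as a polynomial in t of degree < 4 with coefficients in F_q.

Under M = [[48,96],[88,76]] in GL_2(Z/113), e_{113}(P',Q') = e_{113}(P,Q)^(48*76-96*88 mod 113).
So e_{113}(P,Q) = e_{113}(P',Q')^{23}, since 59*23 = 1 mod 113.
Run Miller on y^2=x^3+106637951131550*x+31702830320383 over F_{108751706271203}: ladder 1110001 (7 bits); e = f_P(D_Q)/f_Q(D_P).
So e_{113}(P',Q') = 60682378865335 + 15079240861491*t + 9621464682445*t^2 + 59843113994468*t^3.
e_{113}(P,Q) = (60682378865335 + 15079240861491*t + 9621464682445*t^2 + 59843113994468*t^3)^{23} = 103974373292318 + 43994437405409*t + 101798085250858*t^2 + 35513480623897*t^3.

103974373292318 + 43994437405409*t + 101798085250858*t^2 + 35513480623897*t^3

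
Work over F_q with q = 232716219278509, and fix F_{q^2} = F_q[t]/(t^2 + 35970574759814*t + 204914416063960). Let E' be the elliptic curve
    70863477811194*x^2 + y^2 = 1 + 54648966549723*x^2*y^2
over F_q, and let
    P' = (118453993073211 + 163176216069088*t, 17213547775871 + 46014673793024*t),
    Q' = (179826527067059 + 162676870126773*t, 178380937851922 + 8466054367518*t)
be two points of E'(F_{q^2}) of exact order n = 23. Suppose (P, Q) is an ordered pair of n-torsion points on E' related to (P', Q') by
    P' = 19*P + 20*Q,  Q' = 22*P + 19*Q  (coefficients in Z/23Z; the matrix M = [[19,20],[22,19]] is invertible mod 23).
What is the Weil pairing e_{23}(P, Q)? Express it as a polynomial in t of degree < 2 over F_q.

Under M = [[19,20],[22,19]] in GL_2(Z/23), e_{23}(P',Q') = e_{23}(P,Q)^(19*19-20*22 mod 23).
Hence e(P,Q) = e(P',Q')^{16} where 16 = 13^{-1} mod 23.
Edwards a_E,d_E -> Montgomery A=57016268859898,B=121625470016617 -> Weierstrass 98519815800781,75432420090992 via alpha=137276850366074,beta=62232682634995.
5-bit Miller (10111) on E'/F_{232716219278509} with a'=98519815800781, b'=75432420090992: accumulate tangent/chord ratios at Q'+S and P'+S'.
The quotient is 54592263991870 + 6442924811438*t.
Finally e_{23}(P,Q) = 1960915716379 + 131528175971168*t.

1960915716379 + 131528175971168*t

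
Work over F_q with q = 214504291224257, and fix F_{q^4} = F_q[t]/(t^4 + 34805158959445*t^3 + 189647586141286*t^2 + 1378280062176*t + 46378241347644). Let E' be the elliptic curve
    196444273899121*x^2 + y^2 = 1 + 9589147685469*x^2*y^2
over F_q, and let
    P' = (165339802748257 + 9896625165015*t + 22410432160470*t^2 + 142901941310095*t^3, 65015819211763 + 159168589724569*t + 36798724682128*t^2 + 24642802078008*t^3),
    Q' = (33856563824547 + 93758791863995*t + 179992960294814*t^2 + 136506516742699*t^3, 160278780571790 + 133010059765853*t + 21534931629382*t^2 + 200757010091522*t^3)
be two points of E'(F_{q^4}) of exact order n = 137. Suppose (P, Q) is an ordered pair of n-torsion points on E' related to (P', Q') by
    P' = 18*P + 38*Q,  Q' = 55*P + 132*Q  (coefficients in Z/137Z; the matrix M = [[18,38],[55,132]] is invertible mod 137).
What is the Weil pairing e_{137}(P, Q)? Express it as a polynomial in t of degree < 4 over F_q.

51477923510841 + 207241364260672*t + 159893845992085*t^2 + 139880071168970*t^3

Alternating bilinearity on E[137] (values in mu_{137} in F_{214504291224257^4}) gives e(P',Q') = e(P,Q)^det(M).
det M = 18*132 - 38*55 = 286 = 12 (mod 137); 12^{-1} = 80 (mod 137).
Edwards->Montgomery: u=(1+y)/(1-y), v=u/x -> 18943411914719v^2=u^3+110636055819440u^2+u; then x_W=46713781553413u+177341764413603: y^2=x^3+29057204750016*x.
Build f_{137,P'} and f_{137,Q'} via the 8-bit ladder of 137=10001001_2; evaluate at shifted divisors; quotient in F_{214504291224257^4}.
Miller gives e_{137}(P',Q') = 179203146561568 + 184427686986454*t + 144356101880646*t^2 + 182792196170463*t^3 in F_{214504291224257^4}.
Thus e_{137}(P,Q) = 51477923510841 + 207241364260672*t + 159893845992085*t^2 + 139880071168970*t^3.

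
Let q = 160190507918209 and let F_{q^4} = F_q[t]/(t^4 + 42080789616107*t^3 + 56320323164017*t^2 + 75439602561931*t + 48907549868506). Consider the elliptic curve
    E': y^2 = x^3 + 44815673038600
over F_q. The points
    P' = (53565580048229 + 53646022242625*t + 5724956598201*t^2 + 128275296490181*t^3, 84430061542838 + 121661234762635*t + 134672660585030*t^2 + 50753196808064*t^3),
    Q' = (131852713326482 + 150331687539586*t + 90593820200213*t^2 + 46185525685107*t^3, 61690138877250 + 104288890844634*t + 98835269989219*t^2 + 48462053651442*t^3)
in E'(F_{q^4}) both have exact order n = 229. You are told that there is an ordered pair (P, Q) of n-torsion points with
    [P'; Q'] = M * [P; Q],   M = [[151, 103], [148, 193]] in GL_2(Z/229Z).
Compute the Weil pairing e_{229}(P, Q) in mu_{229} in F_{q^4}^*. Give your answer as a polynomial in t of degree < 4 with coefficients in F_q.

The 229-Weil pairing on E[229] over F_{160190507918209} is alternating-bilinear: e_{229}(P',Q') = e_{229}(P,Q)^det(M).
151*193 - 103*148 = 13899; reduced mod 229: det = 159, inverse 193.
8-bit Miller (11100101) on E'/F_{160190507918209} with a'=0, b'=44815673038600: accumulate tangent/chord ratios at Q'+S and P'+S'.
The quotient is 120357409577642 + 9016242337915*t + 26716218795779*t^2 + 131090627478574*t^3.
e_{229}(P,Q) = (120357409577642 + 9016242337915*t + 26716218795779*t^2 + 131090627478574*t^3)^{193} = 58467978877014 + 63527107133459*t + 62686033008148*t^2 + 83863113476410*t^3.

58467978877014 + 63527107133459*t + 62686033008148*t^2 + 83863113476410*t^3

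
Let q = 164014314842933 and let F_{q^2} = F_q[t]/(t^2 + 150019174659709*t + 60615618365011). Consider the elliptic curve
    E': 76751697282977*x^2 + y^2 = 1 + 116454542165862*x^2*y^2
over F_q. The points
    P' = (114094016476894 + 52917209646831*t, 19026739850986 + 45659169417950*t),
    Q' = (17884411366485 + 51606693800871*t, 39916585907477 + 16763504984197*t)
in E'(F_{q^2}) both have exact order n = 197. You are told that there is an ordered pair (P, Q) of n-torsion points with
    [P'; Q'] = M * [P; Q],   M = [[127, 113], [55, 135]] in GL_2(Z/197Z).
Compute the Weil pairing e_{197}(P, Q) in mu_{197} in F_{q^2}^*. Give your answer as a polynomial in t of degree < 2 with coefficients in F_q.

64518487620016 + 148175686224435*t

e_{197} is bilinear + alternating on E[197], so e_{197}(127*P + 113*Q, 55*P + 135*Q) = e_{197}(P,Q)^(127*135-113*55).
det(M) mod 197 = 95; its inverse in (Z/197)^* is 56 (check: 95*56 mod 197 = 1).
Edwards a_E,d_E -> Montgomery A=34380987438812,B=15323999269715 -> Weierstrass 81543700693463,104054898287268 via alpha=4865320767651,beta=31077867490012.
Double-and-add over 11000101: 8-1 doublings, 4-1 additions; each step l_{T,T}/v_{2T} or l_{T,P'}/v at Q'+S for random S.
f_P(D_Q)/f_Q(D_P) = 94161385418792 + 40529875782235*t.
(94161385418792 + 40529875782235*t)^{56} mod (164014314842933,f) = 64518487620016 + 148175686224435*t.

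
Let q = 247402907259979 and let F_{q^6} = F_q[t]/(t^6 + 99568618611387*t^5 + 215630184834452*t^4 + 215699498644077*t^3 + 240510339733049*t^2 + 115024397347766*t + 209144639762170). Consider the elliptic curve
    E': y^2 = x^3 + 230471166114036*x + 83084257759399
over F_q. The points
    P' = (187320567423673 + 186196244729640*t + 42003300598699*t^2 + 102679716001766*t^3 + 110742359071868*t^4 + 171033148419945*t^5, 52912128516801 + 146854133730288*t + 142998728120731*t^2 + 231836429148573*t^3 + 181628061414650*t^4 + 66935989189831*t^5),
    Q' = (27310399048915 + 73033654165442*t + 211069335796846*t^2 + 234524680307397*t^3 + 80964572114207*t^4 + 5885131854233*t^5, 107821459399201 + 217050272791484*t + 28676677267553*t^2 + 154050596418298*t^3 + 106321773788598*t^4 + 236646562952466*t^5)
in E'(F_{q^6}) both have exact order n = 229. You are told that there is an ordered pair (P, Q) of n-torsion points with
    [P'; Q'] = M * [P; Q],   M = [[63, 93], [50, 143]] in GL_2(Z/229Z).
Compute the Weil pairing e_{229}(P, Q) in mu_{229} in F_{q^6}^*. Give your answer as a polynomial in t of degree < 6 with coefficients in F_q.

60665920370876 + 199914345756651*t + 135073513310775*t^2 + 30600232778900*t^3 + 13312047043708*t^4 + 109284611883858*t^5

e_{229} is bilinear + alternating on E[229], so e_{229}(63*P + 93*Q, 50*P + 143*Q) = e_{229}(P,Q)^(63*143-93*50).
63*143 - 93*50 = 4359; reduced mod 229: det = 8, inverse 86.
n = 229 = (11100101)_2 (8 bits, wt 5); accumulate f_{229,P'}(Q'+S)/f_{229,P'}(S) along the 7-step ladder.
f_P(D_Q)/f_Q(D_P) = 149338691767737 + 150759528782798*t + 116485221695103*t^2 + 2763997067379*t^3 + 62346024219709*t^4 + 235078188285009*t^5.
Hence e(P,Q) = 60665920370876 + 199914345756651*t + 135073513310775*t^2 + 30600232778900*t^3 + 13312047043708*t^4 + 109284611883858*t^5 in F_{247402907259979^6}^*.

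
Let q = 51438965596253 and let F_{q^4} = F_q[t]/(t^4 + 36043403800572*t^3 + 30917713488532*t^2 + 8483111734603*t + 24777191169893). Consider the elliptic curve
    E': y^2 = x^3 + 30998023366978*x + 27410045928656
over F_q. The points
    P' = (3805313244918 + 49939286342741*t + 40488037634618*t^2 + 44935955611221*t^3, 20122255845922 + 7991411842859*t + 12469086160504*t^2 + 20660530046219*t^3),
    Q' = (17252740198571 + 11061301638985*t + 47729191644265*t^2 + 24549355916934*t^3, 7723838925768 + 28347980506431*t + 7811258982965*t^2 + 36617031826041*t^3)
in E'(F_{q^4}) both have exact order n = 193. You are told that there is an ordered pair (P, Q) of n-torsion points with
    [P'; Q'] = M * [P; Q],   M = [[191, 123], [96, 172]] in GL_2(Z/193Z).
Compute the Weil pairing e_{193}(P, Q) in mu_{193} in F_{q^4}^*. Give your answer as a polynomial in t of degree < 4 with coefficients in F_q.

The 193-Weil pairing on E[193] over F_{51438965596253} is alternating-bilinear: e_{193}(P',Q') = e_{193}(P,Q)^det(M).
Inverting 7 mod 193: 138. Thus e_{193}(P,Q) = e(P',Q')^{138}.
Build f_{193,P'} and f_{193,Q'} via the 8-bit ladder of 193=11000001_2; evaluate at shifted divisors; quotient in F_{51438965596253^4}.
Result: e(P',Q') = 49277973574893 + 23631706319657*t + 27270175411048*t^2 + 30271268218203*t^3.
Raise to 138: e(P,Q) = 572425839521 + 18268156236069*t + 34454149821229*t^2 + 21118544940548*t^3 in mu_{193}.

572425839521 + 18268156236069*t + 34454149821229*t^2 + 21118544940548*t^3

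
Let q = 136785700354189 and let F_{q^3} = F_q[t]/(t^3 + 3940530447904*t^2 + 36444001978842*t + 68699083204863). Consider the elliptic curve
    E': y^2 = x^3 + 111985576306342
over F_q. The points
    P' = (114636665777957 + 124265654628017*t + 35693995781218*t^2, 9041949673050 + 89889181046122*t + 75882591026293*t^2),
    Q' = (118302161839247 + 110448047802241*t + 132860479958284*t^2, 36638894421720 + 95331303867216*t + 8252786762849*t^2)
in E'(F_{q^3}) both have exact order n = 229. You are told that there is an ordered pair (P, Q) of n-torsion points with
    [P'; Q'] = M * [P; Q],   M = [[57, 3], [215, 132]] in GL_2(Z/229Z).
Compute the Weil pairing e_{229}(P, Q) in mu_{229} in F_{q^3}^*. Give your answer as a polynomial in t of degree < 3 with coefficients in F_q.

103042265091621 + 72921973576382*t + 3947144292943*t^2

Alternating bilinearity on E[229] (values in mu_{229} in F_{136785700354189^3}) gives e(P',Q') = e(P,Q)^det(M).
Hence e(P,Q) = e(P',Q')^{51} where 51 = 9^{-1} mod 229.
Double-and-add over 11100101: 8-1 doublings, 5-1 additions; each step l_{T,T}/v_{2T} or l_{T,P'}/v at Q'+S for random S.
f_P(D_Q)/f_Q(D_P) = 69106624448637 + 112813151847930*t + 107944305882455*t^2.
(69106624448637 + 112813151847930*t + 107944305882455*t^2)^{51} mod (136785700354189,f) = 103042265091621 + 72921973576382*t + 3947144292943*t^2.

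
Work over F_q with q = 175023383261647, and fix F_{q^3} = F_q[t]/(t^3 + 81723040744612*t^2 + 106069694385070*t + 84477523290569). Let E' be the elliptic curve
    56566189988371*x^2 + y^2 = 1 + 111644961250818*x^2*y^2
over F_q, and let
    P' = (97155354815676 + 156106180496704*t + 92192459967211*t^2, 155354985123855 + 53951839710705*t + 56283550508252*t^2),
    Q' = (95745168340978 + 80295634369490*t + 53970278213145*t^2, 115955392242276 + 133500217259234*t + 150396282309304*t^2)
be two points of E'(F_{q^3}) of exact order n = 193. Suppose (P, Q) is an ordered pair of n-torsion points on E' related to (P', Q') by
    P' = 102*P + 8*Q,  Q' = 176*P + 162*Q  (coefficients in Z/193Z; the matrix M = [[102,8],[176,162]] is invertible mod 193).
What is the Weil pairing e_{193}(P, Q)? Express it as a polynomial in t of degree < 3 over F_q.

25830569989601 + 167985895053394*t + 155398948313760*t^2

Since e_{193}(P,P)=e_{193}(Q,Q)=1 and e_{193}(Q,P)=e_{193}(P,Q)^{-1}, expanding e_{193}(102*P + 8*Q,176*P + 162*Q) leaves e(P,Q)^det(M).
Inverting 62 mod 193: 165. Thus e_{193}(P,Q) = e(P',Q')^{165}.
Edwards a_E,d_E -> Montgomery A=29535940937710,B=150740518345304 -> Weierstrass 76547151196708,6449607334785 via alpha=173888011257904,beta=29986152999800.
Double-and-add over 11000001: 8-1 doublings, 3-1 additions; each step l_{T,T}/v_{2T} or l_{T,P'}/v at Q'+S for random S.
f_P(D_Q)/f_Q(D_P) = 4517797172277 + 118224940344366*t + 90346505500129*t^2.
e_{193}(P,Q) = (4517797172277 + 118224940344366*t + 90346505500129*t^2)^{165} = 25830569989601 + 167985895053394*t + 155398948313760*t^2.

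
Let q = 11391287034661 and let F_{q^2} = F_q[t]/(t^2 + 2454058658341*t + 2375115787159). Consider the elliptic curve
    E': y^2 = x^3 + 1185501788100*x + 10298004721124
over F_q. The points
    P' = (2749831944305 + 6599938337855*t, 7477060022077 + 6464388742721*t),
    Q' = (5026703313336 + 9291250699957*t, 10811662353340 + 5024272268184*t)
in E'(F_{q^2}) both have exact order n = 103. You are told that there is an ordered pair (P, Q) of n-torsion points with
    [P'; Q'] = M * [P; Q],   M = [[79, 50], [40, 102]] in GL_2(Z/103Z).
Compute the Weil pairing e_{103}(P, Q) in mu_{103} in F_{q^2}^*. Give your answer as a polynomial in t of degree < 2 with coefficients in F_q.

Under M = [[79,50],[40,102]] in GL_2(Z/103), e_{103}(P',Q') = e_{103}(P,Q)^(79*102-50*40 mod 103).
Inverting 84 mod 103: 65. Thus e_{103}(P,Q) = e(P',Q')^{65}.
7-bit Miller (1100111) on E'/F_{11391287034661} with a'=1185501788100, b'=10298004721124: accumulate tangent/chord ratios at Q'+S and P'+S'.
Result: e(P',Q') = 4429537427501 + 5673542094457*t.
Raise to 65: e(P,Q) = 1760043791331 + 4467748346057*t in mu_{103}.

1760043791331 + 4467748346057*t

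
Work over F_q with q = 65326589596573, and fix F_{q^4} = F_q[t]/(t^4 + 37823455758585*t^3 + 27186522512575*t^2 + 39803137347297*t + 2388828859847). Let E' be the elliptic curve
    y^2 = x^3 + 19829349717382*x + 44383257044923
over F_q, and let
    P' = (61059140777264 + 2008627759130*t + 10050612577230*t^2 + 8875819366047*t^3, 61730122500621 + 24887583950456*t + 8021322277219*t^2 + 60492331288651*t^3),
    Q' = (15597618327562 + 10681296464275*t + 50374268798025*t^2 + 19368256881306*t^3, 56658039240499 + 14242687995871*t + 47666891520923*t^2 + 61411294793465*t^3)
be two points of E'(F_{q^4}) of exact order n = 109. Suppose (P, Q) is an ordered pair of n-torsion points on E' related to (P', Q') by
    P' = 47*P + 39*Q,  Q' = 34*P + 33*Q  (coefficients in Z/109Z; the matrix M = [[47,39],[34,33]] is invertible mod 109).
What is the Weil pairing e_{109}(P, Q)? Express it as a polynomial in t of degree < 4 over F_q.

31422036868502 + 9658344462502*t + 28108854791988*t^2 + 51975178103143*t^3

e_{109} is bilinear + alternating on E[109], so e_{109}(47*P + 39*Q, 34*P + 33*Q) = e_{109}(P,Q)^(47*33-39*34).
So e_{109}(P,Q) = e_{109}(P',Q')^{78}, since 7*78 = 1 mod 109.
Run Miller on y^2=x^3+19829349717382*x+44383257044923 over F_{65326589596573}: ladder 1101101 (7 bits); e = f_P(D_Q)/f_Q(D_P).
Miller gives e_{109}(P',Q') = 58301185645833 + 34652141383821*t + 20189355369163*t^2 + 19006892411869*t^3 in F_{65326589596573^4}.
e_{109}(P,Q) = (58301185645833 + 34652141383821*t + 20189355369163*t^2 + 19006892411869*t^3)^{78} = 31422036868502 + 9658344462502*t + 28108854791988*t^2 + 51975178103143*t^3.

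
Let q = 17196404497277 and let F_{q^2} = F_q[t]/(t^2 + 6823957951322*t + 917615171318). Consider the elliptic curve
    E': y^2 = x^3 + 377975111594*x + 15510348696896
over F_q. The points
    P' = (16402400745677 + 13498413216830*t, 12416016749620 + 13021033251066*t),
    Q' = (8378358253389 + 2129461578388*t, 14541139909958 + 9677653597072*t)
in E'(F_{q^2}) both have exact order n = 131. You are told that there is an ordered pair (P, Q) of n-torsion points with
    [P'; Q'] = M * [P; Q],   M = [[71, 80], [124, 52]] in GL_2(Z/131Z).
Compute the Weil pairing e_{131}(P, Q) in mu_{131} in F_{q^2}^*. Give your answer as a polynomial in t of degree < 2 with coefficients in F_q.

e_{131}(aP+bQ,cP+dQ) = e_{131}(P,Q)^(ad-bc); with (a,b,c,d)=(71,80,124,52) this gives the det-131 law.
So e_{131}(P,Q) = e_{131}(P',Q')^{107}, since 60*107 = 1 mod 131.
Double-and-add over 10000011: 8-1 doublings, 3-1 additions; each step l_{T,T}/v_{2T} or l_{T,P'}/v at Q'+S for random S.
Result: e(P',Q') = 5911307855490 + 4435760566383*t.
Finally e_{131}(P,Q) = 4452506186426 + 5442547951527*t.

4452506186426 + 5442547951527*t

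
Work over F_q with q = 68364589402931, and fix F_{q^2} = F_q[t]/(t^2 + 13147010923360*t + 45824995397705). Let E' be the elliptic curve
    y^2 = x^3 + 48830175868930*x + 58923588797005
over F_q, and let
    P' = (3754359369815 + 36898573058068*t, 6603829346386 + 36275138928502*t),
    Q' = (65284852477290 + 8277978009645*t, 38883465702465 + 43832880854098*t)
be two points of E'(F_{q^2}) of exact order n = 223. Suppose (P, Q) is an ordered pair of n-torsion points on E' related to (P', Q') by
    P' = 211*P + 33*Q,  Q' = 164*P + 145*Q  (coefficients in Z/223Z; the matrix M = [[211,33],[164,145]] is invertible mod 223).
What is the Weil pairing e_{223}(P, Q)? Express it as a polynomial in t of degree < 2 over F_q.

47236731553071 + 3380682739098*t

Since e_{223}(P,P)=e_{223}(Q,Q)=1 and e_{223}(Q,P)=e_{223}(P,Q)^{-1}, expanding e_{223}(211*P + 33*Q,164*P + 145*Q) leaves e(P,Q)^det(M).
det M = 211*145 - 33*164 = 25183 = 207 (mod 223); 207^{-1} = 209 (mod 223).
Run Miller on y^2=x^3+48830175868930*x+58923588797005 over F_{68364589402931}: ladder 11011111 (8 bits); e = f_P(D_Q)/f_Q(D_P).
f_P(D_Q)/f_Q(D_P) = 68053267816482 + 20246126920*t.
(68053267816482 + 20246126920*t)^{209} mod (68364589402931,f) = 47236731553071 + 3380682739098*t.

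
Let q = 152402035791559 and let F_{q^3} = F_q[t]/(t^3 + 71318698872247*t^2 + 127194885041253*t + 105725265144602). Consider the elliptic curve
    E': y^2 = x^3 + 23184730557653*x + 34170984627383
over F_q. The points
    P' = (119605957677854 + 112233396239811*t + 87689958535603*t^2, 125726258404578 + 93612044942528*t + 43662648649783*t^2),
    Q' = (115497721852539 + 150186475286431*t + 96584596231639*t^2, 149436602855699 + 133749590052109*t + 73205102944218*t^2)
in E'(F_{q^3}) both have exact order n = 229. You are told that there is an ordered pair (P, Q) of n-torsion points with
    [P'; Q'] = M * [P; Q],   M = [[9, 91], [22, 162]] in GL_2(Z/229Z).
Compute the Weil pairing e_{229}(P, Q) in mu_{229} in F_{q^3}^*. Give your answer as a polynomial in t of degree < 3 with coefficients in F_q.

87372021111834 + 8426036945038*t + 126577111034712*t^2

Alternating bilinearity on E[229] (values in mu_{229} in F_{152402035791559^3}) gives e(P',Q') = e(P,Q)^det(M).
det M = 9*162 - 91*22 = -544 = 143 (mod 229); 143^{-1} = 221 (mod 229).
Build f_{229,P'} and f_{229,Q'} via the 8-bit ladder of 229=11100101_2; evaluate at shifted divisors; quotient in F_{152402035791559^3}.
The quotient is 64267629906394 + 83999001568419*t + 30384440234894*t^2.
Thus e_{229}(P,Q) = 87372021111834 + 8426036945038*t + 126577111034712*t^2.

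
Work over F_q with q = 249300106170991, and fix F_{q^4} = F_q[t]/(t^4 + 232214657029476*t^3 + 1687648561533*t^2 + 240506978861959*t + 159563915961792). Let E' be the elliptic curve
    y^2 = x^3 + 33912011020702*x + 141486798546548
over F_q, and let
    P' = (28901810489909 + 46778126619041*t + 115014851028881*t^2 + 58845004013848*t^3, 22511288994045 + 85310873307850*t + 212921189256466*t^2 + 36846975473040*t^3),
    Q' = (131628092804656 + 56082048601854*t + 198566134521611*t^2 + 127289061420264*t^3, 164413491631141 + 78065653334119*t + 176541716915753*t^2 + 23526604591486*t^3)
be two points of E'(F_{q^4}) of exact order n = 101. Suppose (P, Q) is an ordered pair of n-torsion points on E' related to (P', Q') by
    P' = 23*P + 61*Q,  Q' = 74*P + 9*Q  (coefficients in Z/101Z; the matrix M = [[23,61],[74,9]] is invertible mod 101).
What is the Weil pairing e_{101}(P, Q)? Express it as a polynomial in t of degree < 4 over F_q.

Under M = [[23,61],[74,9]] in GL_2(Z/101), e_{101}(P',Q') = e_{101}(P,Q)^(23*9-61*74 mod 101).
So e_{101}(P,Q) = e_{101}(P',Q')^{87}, since 36*87 = 1 mod 101.
Miller loop for e_{101} over F_{249300106170991^4}: bits of 101 = 1100101; 6 double steps + 3 add steps, l/v at each.
The quotient is 194810039828833 + 84698513576580*t + 34577961856987*t^2 + 45200037230227*t^3.
Finally e_{101}(P,Q) = 236377301461243 + 126097249232381*t + 80001650331039*t^2 + 123845500645369*t^3.

236377301461243 + 126097249232381*t + 80001650331039*t^2 + 123845500645369*t^3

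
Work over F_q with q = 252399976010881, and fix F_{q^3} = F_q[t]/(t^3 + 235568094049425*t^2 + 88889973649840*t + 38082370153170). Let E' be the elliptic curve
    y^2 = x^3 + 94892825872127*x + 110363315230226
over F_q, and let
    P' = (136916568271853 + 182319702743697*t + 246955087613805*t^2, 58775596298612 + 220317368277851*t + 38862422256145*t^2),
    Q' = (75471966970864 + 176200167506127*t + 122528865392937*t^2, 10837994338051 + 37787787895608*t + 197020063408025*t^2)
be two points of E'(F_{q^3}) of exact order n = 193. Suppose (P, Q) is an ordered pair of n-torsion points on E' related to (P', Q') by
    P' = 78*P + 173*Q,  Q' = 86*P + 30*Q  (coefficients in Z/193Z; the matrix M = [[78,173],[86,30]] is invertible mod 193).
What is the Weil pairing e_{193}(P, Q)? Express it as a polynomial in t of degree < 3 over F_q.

Under M = [[78,173],[86,30]] in GL_2(Z/193), e_{193}(P',Q') = e_{193}(P,Q)^(78*30-173*86 mod 193).
Inverting 7 mod 193: 138. Thus e_{193}(P,Q) = e(P',Q')^{138}.
n = 193 = (11000001)_2 (8 bits, wt 3); accumulate f_{193,P'}(Q'+S)/f_{193,P'}(S) along the 7-step ladder.
Result: e(P',Q') = 61757296422892 + 185719796652593*t + 221467550629248*t^2.
Raise to 138: e(P,Q) = 33278504883351 + 239610113777524*t + 79545348861350*t^2 in mu_{193}.

33278504883351 + 239610113777524*t + 79545348861350*t^2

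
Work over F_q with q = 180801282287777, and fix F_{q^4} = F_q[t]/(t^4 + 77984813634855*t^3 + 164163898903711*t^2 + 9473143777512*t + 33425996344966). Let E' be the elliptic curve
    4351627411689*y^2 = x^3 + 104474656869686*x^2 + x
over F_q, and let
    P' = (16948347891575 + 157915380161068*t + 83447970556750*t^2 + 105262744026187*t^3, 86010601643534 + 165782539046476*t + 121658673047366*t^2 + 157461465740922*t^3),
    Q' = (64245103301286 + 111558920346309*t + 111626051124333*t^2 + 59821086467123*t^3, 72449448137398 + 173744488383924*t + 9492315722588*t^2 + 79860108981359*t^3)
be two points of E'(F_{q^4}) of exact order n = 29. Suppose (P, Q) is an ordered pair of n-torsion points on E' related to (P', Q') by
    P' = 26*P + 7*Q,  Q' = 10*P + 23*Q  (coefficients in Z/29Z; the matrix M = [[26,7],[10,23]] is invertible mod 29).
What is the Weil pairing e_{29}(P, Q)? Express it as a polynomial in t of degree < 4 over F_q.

52895444047937 + 142633144486215*t + 143610122695178*t^2 + 143250209553735*t^3

e_{29}(aP+bQ,cP+dQ) = e_{29}(P,Q)^(ad-bc); with (a,b,c,d)=(26,7,10,23) this gives the det-29 law.
det M = 26*23 - 7*10 = 528 = 6 (mod 29); 6^{-1} = 5 (mod 29).
Undo Montgomery via alpha=134696776155556, beta=7609105876817: (a',b')=(113379055856547,36323018070148) over F_{180801282287777}.
5-bit Miller (11101) on E'/F_{180801282287777} with a'=113379055856547, b'=36323018070148: accumulate tangent/chord ratios at Q'+S and P'+S'.
Miller gives e_{29}(P',Q') = 42696046761117 + 95714413421419*t + 32256343431140*t^2 + 11636723280015*t^3 in F_{180801282287777^4}.
Finally e_{29}(P,Q) = 52895444047937 + 142633144486215*t + 143610122695178*t^2 + 143250209553735*t^3.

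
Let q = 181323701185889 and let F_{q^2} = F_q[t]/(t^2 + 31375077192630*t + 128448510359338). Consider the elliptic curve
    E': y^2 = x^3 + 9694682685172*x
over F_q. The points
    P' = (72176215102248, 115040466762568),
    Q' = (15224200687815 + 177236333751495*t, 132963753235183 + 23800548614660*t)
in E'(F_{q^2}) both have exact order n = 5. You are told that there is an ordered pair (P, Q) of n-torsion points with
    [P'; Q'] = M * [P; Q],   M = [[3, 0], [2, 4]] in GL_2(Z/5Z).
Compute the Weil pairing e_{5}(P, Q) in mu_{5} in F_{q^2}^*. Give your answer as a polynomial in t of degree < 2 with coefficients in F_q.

122807905752491 + 64668955941679*t

e_{5} is bilinear + alternating on E[5], so e_{5}(3*P, 2*P + 4*Q) = e_{5}(P,Q)^(3*4-0*2).
det M = 3*4 - 0*2 = 12 = 2 (mod 5); 2^{-1} = 3 (mod 5).
Run Miller on y^2=x^3+9694682685172*x over F_{181323701185889}: ladder 101 (3 bits); e = f_P(D_Q)/f_Q(D_P).
So e_{5}(P',Q') = 31827427578207 + 139254631893231*t.
Finally e_{5}(P,Q) = 122807905752491 + 64668955941679*t.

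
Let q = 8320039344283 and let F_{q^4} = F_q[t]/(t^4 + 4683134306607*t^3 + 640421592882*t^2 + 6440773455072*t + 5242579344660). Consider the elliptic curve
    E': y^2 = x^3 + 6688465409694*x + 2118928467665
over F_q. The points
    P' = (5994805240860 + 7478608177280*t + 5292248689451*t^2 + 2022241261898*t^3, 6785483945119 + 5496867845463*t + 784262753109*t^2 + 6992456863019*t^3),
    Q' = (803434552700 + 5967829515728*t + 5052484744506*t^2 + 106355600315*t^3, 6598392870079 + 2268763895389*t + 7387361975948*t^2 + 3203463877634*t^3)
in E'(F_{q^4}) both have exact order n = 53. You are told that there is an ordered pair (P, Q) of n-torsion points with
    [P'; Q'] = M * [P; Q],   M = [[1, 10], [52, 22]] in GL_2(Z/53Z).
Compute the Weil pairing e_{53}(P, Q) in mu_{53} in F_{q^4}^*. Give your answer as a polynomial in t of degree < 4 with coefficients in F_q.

Alternating bilinearity on E[53] (values in mu_{53} in F_{8320039344283^4}) gives e(P',Q') = e(P,Q)^det(M).
Hence e(P,Q) = e(P',Q')^{5} where 5 = 32^{-1} mod 53.
Miller loop for e_{53} over F_{8320039344283^4}: bits of 53 = 110101; 5 double steps + 3 add steps, l/v at each.
Result: e(P',Q') = 4401728748954 + 1297283891213*t + 2867195738031*t^2 + 5555580669452*t^3.
Raise to 5: e(P,Q) = 4268706770970 + 2697944479155*t + 1155352943858*t^2 + 6397953267418*t^3 in mu_{53}.

4268706770970 + 2697944479155*t + 1155352943858*t^2 + 6397953267418*t^3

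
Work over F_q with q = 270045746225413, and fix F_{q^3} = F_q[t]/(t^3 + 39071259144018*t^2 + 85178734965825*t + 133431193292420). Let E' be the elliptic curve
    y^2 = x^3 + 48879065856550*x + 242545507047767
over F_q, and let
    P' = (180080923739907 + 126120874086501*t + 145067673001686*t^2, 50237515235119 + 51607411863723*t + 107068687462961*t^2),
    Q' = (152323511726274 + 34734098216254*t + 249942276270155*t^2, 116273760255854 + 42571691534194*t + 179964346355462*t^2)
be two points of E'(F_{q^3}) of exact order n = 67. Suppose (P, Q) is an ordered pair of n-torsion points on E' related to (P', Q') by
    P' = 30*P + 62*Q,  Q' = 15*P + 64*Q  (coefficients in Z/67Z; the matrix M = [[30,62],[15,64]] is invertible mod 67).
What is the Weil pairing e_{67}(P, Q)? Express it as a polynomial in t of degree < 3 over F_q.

e_{67} is bilinear + alternating on E[67], so e_{67}(30*P + 62*Q, 15*P + 64*Q) = e_{67}(P,Q)^(30*64-62*15).
Hence e(P,Q) = e(P',Q')^{58} where 58 = 52^{-1} mod 67.
Run Miller on y^2=x^3+48879065856550*x+242545507047767 over F_{270045746225413}: ladder 1000011 (7 bits); e = f_P(D_Q)/f_Q(D_P).
e_{67}(P',Q') = 71069586193896 + 241291958936991*t + 186236923151724*t^2.
(71069586193896 + 241291958936991*t + 186236923151724*t^2)^{58} mod (270045746225413,f) = 212907384603521 + 118003745622773*t + 179613173532482*t^2.

212907384603521 + 118003745622773*t + 179613173532482*t^2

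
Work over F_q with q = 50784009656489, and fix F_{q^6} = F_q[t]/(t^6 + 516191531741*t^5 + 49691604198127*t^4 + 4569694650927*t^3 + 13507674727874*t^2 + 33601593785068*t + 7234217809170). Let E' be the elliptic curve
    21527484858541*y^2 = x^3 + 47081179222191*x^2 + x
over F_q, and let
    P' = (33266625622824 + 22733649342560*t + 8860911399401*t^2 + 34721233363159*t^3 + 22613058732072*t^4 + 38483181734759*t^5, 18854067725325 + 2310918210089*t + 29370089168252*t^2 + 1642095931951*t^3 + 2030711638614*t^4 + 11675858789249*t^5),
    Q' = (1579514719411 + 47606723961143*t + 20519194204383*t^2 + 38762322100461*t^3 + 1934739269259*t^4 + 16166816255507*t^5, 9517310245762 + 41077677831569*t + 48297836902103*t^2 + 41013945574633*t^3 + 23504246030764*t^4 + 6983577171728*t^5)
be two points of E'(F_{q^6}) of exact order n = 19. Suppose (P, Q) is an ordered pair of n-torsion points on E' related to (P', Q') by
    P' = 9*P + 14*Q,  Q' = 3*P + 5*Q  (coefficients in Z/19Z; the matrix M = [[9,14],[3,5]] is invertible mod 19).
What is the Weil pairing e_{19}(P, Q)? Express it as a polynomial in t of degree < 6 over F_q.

4617708303475 + 8102189572533*t + 2464308698423*t^2 + 40696194072579*t^3 + 38068763815055*t^4 + 7657793058488*t^5

e_{19}(aP+bQ,cP+dQ) = e_{19}(P,Q)^(ad-bc); with (a,b,c,d)=(9,14,3,5) this gives the det-19 law.
Inverting 3 mod 19: 13. Thus e_{19}(P,Q) = e(P',Q')^{13}.
(x,y)|->(10940315048570x+8363505898220,10940315048570y) sends E' to y^2=x^3+30501419805479*x+32615219246674.
Run Miller on y^2=x^3+30501419805479*x+32615219246674 over F_{50784009656489}: ladder 10011 (5 bits); e = f_P(D_Q)/f_Q(D_P).
e_{19}(P',Q') = 29577915183889 + 20713457866706*t + 24759783217916*t^2 + 19595076849535*t^3 + 11810036205672*t^4 + 20637855784050*t^5.
(29577915183889 + 20713457866706*t + 24759783217916*t^2 + 19595076849535*t^3 + 11810036205672*t^4 + 20637855784050*t^5)^{13} mod (50784009656489,f) = 4617708303475 + 8102189572533*t + 2464308698423*t^2 + 40696194072579*t^3 + 38068763815055*t^4 + 7657793058488*t^5.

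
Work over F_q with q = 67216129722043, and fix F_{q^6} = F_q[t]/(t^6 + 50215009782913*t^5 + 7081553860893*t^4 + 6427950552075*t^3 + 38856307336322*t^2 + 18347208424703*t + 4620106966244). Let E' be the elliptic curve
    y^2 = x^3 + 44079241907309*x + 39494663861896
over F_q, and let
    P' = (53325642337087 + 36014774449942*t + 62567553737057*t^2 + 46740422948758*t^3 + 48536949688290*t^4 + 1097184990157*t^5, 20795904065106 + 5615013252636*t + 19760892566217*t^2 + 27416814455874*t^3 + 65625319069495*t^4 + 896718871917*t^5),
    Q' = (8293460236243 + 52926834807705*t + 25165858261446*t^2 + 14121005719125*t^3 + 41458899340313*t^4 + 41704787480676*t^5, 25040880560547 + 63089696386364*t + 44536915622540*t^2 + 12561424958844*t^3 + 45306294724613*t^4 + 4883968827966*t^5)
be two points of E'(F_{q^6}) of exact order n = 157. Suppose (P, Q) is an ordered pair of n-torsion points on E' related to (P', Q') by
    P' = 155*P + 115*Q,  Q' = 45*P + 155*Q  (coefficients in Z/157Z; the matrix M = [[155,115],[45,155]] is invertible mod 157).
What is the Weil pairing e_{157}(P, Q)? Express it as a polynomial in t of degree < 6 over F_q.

Alternating bilinearity on E[157] (values in mu_{157} in F_{67216129722043^6}) gives e(P',Q') = e(P,Q)^det(M).
Hence e(P,Q) = e(P',Q')^{110} where 110 = 10^{-1} mod 157.
Build f_{157,P'} and f_{157,Q'} via the 8-bit ladder of 157=10011101_2; evaluate at shifted divisors; quotient in F_{67216129722043^6}.
e_{157}(P',Q') = 15335582829484 + 37969510073436*t + 58641803446946*t^2 + 28350380361842*t^3 + 18482720534396*t^4 + 7858214316002*t^5.
(15335582829484 + 37969510073436*t + 58641803446946*t^2 + 28350380361842*t^3 + 18482720534396*t^4 + 7858214316002*t^5)^{110} mod (67216129722043,f) = 19168489663600 + 35165422991047*t + 29526865976058*t^2 + 58914099742691*t^3 + 41129435454949*t^4 + 42527888021629*t^5.

19168489663600 + 35165422991047*t + 29526865976058*t^2 + 58914099742691*t^3 + 41129435454949*t^4 + 42527888021629*t^5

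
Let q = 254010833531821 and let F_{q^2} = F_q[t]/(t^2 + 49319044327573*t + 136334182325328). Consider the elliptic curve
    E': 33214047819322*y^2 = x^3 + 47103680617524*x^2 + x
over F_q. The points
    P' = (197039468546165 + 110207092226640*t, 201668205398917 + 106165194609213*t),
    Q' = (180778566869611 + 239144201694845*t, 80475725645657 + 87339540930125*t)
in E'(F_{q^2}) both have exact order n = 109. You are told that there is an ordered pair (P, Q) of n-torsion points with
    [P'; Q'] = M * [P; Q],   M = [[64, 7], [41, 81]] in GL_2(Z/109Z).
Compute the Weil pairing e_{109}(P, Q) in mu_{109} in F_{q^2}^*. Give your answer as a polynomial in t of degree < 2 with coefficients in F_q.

104560910155283 + 179173285022955*t

Since e_{109}(P,P)=e_{109}(Q,Q)=1 and e_{109}(Q,P)=e_{109}(P,Q)^{-1}, expanding e_{109}(64*P + 7*Q,41*P + 81*Q) leaves e(P,Q)^det(M).
So e_{109}(P,Q) = e_{109}(P',Q')^{68}, since 101*68 = 1 mod 109.
Set x_W=77650264309916*u+222445922160832, y_W=77650264309916*v; then E': y_W^2=x_W^3+239753008468985*x_W+201891186132342.
n = 109 = (1101101)_2 (7 bits, wt 5); accumulate f_{109,P'}(Q'+S)/f_{109,P'}(S) along the 6-step ladder.
So e_{109}(P',Q') = 192895964662697 + 52723691573594*t.
e_{109}(P,Q) = (192895964662697 + 52723691573594*t)^{68} = 104560910155283 + 179173285022955*t.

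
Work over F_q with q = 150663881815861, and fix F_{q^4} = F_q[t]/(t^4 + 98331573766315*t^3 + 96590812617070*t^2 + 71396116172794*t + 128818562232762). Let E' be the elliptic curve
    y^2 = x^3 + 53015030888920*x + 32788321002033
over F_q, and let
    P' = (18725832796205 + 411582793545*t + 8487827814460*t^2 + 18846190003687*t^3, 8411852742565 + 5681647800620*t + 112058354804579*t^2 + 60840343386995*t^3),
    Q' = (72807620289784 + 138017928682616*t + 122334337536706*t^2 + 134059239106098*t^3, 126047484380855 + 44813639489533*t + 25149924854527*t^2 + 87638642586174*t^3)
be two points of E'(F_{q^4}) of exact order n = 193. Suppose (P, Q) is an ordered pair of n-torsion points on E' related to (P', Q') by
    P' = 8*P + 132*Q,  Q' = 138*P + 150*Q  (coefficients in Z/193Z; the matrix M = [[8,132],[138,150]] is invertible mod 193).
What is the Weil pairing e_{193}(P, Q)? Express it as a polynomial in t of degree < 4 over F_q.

108152795103623 + 114130952736355*t + 88997630921444*t^2 + 125393180086387*t^3

e_{193}(aP+bQ,cP+dQ) = e_{193}(P,Q)^(ad-bc); with (a,b,c,d)=(8,132,138,150) this gives the det-193 law.
det(M) mod 193 = 161; its inverse in (Z/193)^* is 6 (check: 161*6 mod 193 = 1).
n = 193 = (11000001)_2 (8 bits, wt 3); accumulate f_{193,P'}(Q'+S)/f_{193,P'}(S) along the 7-step ladder.
f_P(D_Q)/f_Q(D_P) = 117934466717247 + 140598088772602*t + 145558927865988*t^2 + 121338406904370*t^3.
Hence e(P,Q) = 108152795103623 + 114130952736355*t + 88997630921444*t^2 + 125393180086387*t^3 in F_{150663881815861^4}^*.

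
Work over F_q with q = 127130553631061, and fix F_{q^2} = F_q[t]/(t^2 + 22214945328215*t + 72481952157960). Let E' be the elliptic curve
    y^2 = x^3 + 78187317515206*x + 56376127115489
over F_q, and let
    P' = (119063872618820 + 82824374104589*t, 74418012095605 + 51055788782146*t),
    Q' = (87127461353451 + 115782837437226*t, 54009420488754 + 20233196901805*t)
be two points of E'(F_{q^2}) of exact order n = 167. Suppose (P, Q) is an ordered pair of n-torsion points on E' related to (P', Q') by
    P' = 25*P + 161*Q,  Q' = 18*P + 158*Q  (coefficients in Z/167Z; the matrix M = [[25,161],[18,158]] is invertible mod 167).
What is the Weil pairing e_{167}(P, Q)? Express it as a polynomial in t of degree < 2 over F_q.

The 167-Weil pairing on E[167] over F_{127130553631061} is alternating-bilinear: e_{167}(P',Q') = e_{167}(P,Q)^det(M).
det M = 25*158 - 161*18 = 1052 = 50 (mod 167); 50^{-1} = 157 (mod 167).
Run Miller on y^2=x^3+78187317515206*x+56376127115489 over F_{127130553631061}: ladder 10100111 (8 bits); e = f_P(D_Q)/f_Q(D_P).
Miller gives e_{167}(P',Q') = 52462448695010 + 82487501402200*t in F_{127130553631061^2}.
Thus e_{167}(P,Q) = 125998735121836 + 52614944089672*t.

125998735121836 + 52614944089672*t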